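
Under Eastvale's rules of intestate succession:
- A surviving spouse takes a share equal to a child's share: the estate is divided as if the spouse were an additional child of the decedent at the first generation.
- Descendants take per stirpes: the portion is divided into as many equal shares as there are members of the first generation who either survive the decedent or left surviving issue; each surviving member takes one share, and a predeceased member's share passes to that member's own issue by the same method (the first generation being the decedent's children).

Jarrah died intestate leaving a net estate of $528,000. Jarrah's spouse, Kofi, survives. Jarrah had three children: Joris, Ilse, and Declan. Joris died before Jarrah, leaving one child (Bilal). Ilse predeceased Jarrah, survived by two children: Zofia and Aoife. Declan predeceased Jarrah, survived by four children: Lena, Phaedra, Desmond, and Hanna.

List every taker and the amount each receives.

The spouse counts as an additional share at the children's level, so there are 4 primary shares of $132,000. Kofi takes one such share ($132,000).
The children's combined portion ($396,000) is divided into 3 shares of $132,000: Joris's $132,000 share passes to Joris's issue; Ilse's $132,000 share passes to Ilse's issue; Declan's $132,000 share passes to Declan's issue.
Joris's share ($132,000) passes entirely to Bilal.
Ilse's share ($132,000) is divided into 2 shares of $66,000: Zofia and Aoife each take $66,000.
Declan's share ($132,000) is divided into 4 shares of $33,000: Lena, Phaedra, Desmond, and Hanna each take $33,000.

Kofi: $132,000; Bilal: $132,000; Zofia: $66,000; Aoife: $66,000; Lena: $33,000; Phaedra: $33,000; Desmond: $33,000; Hanna: $33,000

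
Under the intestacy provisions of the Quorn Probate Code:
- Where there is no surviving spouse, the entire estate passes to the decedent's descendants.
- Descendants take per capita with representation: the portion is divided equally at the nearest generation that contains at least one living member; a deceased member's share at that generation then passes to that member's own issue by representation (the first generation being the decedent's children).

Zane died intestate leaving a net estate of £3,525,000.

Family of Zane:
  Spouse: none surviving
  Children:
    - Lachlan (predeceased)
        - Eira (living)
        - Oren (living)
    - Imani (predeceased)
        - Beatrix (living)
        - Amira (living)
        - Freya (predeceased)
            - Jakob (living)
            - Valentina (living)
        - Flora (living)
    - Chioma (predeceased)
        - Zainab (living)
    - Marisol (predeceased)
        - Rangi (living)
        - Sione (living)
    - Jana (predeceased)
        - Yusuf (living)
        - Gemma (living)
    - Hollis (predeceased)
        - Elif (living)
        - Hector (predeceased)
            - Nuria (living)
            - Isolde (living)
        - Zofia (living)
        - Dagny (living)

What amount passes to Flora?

Flora receives £235,000.

The entire £3,525,000 passes to the descendants.
No child survives, so the initial division is made at the grandchildren's generation.
That amount (£3,525,000) is divided into 15 shares of £235,000: Eira, Oren, Beatrix, Amira, Flora, Zainab, Rangi, Sione, Yusuf, Gemma, Elif, Zofia, and Dagny each take £235,000; Freya's £235,000 share passes to Freya's issue; Hector's £235,000 share passes to Hector's issue.
Freya's share (£235,000) is divided into 2 shares of £117,500: Jakob and Valentina each take £117,500.
Hector's share (£235,000) is divided into 2 shares of £117,500: Nuria and Isolde each take £117,500.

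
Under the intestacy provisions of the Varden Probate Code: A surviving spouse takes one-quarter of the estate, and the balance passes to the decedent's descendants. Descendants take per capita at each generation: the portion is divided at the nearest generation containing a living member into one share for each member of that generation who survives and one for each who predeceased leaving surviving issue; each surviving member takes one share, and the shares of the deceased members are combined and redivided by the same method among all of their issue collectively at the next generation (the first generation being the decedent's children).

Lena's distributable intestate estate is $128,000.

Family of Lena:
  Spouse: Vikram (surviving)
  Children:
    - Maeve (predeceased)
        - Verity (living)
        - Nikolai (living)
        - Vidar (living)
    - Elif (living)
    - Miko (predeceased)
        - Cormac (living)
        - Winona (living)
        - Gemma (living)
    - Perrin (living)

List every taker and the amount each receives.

Vikram takes one-quarter of $128,000 = $32,000. The remaining $96,000 passes to the descendants.
The descendants' portion ($96,000) is divided at the children's generation into 4 shares of $24,000. Elif and Perrin each take $24,000. The 2 shares of the deceased (Maeve and Miko) are combined into a pool of $48,000.
That pool ($48,000) is divided at the grandchildren's generation equally among Verity, Nikolai, Vidar, Cormac, Winona, and Gemma: $8,000 each.

Vikram: $32,000; Verity: $8,000; Nikolai: $8,000; Vidar: $8,000; Elif: $24,000; Cormac: $8,000; Winona: $8,000; Gemma: $8,000; Perrin: $24,000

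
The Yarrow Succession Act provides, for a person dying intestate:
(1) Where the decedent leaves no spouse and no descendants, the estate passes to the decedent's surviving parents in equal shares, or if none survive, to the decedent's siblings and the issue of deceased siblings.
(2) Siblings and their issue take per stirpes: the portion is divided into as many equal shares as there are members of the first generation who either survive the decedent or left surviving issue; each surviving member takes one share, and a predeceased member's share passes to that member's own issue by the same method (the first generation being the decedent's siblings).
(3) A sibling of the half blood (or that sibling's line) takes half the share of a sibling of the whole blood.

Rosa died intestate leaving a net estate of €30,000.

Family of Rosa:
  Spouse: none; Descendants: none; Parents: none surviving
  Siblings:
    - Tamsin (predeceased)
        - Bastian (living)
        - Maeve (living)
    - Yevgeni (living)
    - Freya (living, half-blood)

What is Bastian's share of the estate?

The entire €30,000 passes to the siblings and their issue.
Counting each half-blood sibling's line as half a unit, there are 5/2 units in €30,000, so one unit is €12,000. Whole-blood lines (Tamsin and Yevgeni) take €12,000 each; half-blood lines (Freya) take €6,000 each.
Tamsin's share (€12,000) is divided into 2 shares of €6,000: Bastian and Maeve each take €6,000.

Bastian receives €6,000.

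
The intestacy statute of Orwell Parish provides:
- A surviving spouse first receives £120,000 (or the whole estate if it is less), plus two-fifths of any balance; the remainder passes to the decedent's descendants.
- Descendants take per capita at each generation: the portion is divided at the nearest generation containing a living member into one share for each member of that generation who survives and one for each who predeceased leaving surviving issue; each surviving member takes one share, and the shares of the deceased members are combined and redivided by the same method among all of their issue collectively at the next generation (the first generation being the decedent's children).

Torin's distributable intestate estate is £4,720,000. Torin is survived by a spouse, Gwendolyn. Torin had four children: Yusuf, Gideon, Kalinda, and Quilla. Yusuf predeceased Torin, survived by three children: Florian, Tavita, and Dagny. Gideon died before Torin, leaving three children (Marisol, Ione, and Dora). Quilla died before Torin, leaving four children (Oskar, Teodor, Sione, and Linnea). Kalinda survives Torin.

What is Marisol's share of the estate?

Marisol receives £207,000.

Gwendolyn first takes £120,000, leaving a balance of £4,600,000. Gwendolyn then takes two-fifths of the balance (£1,840,000), for a total of £1,960,000. The remaining £2,760,000 passes to the descendants.
The descendants' portion (£2,760,000) is divided at the children's generation into 4 shares of £690,000. Kalinda takes £690,000. The 3 shares of the deceased (Yusuf, Gideon, and Quilla) are combined into a pool of £2,070,000.
That pool (£2,070,000) is divided at the grandchildren's generation equally among Florian, Tavita, Dagny, Marisol, Ione, Dora, Oskar, Teodor, Sione, and Linnea: £207,000 each.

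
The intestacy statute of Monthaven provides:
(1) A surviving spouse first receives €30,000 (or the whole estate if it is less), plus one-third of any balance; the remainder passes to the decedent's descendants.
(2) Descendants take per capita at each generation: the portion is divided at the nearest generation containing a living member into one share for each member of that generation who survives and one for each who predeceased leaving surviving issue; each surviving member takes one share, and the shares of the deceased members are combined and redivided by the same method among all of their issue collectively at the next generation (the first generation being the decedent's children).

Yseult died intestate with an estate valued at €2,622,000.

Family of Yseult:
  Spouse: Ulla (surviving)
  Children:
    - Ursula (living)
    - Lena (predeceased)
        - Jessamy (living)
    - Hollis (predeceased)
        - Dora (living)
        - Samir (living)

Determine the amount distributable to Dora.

Dora receives €384,000.

Ulla first takes €30,000, leaving a balance of €2,592,000. Ulla then takes one-third of the balance (€864,000), for a total of €894,000. The remaining €1,728,000 passes to the descendants.
The descendants' portion (€1,728,000) is divided at the children's generation into 3 shares of €576,000. Ursula takes €576,000. The 2 shares of the deceased (Lena and Hollis) are combined into a pool of €1,152,000.
That pool (€1,152,000) is divided at the grandchildren's generation equally among Jessamy, Dora, and Samir: €384,000 each.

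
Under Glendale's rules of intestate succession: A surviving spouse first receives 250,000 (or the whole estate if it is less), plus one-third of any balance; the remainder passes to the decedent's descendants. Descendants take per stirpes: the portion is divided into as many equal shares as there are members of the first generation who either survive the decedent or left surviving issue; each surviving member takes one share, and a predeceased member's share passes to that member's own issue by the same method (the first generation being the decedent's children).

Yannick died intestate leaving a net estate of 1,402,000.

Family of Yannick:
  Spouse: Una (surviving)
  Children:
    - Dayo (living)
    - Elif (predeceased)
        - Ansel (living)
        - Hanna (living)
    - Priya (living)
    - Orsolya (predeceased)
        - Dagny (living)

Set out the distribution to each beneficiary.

Una first takes 250,000, leaving a balance of 1,152,000. Una then takes one-third of the balance (384,000), for a total of 634,000. The remaining 768,000 passes to the descendants.
The descendants' portion (768,000) is divided into 4 shares of 192,000: Dayo and Priya each take 192,000; Elif's 192,000 share passes to Elif's issue; Orsolya's 192,000 share passes to Orsolya's issue.
Elif's share (192,000) is divided into 2 shares of 96,000: Ansel and Hanna each take 96,000.
Orsolya's share (192,000) passes entirely to Dagny.

Una: 634,000; Dayo: 192,000; Ansel: 96,000; Hanna: 96,000; Priya: 192,000; Dagny: 192,000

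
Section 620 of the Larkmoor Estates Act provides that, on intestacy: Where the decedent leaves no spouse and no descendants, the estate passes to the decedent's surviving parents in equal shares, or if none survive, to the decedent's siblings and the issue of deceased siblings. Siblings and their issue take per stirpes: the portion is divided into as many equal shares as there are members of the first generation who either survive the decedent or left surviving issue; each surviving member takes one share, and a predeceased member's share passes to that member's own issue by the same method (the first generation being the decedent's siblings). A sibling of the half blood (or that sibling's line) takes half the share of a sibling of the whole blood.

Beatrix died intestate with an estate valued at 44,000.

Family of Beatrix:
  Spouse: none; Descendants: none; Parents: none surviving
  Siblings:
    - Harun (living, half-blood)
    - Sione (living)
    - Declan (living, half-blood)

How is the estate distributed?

Harun: 11,000; Sione: 22,000; Declan: 11,000

The entire 44,000 passes to the siblings and their issue.
Counting each half-blood sibling's line as half a unit, there are 2 units in 44,000, so one unit is 22,000. Whole-blood lines (Sione) take 22,000 each; half-blood lines (Harun and Declan) take 11,000 each.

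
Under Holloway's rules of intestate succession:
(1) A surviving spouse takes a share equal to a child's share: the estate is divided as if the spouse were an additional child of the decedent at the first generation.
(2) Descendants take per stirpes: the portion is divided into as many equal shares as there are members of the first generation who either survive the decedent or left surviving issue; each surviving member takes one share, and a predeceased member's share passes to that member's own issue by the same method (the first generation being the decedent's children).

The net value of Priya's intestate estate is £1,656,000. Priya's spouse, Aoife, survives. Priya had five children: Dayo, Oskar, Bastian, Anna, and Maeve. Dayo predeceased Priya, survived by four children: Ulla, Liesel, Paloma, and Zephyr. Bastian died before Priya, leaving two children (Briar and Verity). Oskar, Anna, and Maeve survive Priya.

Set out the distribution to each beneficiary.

Aoife: £276,000; Ulla: £69,000; Liesel: £69,000; Paloma: £69,000; Zephyr: £69,000; Oskar: £276,000; Briar: £138,000; Verity: £138,000; Anna: £276,000; Maeve: £276,000

The spouse counts as an additional share at the children's level, so there are 6 primary shares of £276,000. Aoife takes one such share (£276,000).
The children's combined portion (£1,380,000) is divided into 5 shares of £276,000: Oskar, Anna, and Maeve each take £276,000; Dayo's £276,000 share passes to Dayo's issue; Bastian's £276,000 share passes to Bastian's issue.
Dayo's share (£276,000) is divided into 4 shares of £69,000: Ulla, Liesel, Paloma, and Zephyr each take £69,000.
Bastian's share (£276,000) is divided into 2 shares of £138,000: Briar and Verity each take £138,000.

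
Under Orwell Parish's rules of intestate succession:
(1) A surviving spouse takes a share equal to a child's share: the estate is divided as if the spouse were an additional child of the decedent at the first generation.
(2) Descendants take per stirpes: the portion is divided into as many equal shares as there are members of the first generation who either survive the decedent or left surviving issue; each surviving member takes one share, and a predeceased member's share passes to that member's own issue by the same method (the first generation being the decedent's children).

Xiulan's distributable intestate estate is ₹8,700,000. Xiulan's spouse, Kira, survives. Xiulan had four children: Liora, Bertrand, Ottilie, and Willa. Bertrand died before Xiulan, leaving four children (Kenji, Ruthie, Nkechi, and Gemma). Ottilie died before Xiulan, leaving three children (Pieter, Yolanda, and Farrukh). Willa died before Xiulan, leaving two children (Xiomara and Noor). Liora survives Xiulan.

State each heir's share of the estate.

The spouse counts as an additional share at the children's level, so there are 5 primary shares of ₹1,740,000. Kira takes one such share (₹1,740,000).
The children's combined portion (₹6,960,000) is divided into 4 shares of ₹1,740,000: Liora takes ₹1,740,000; Bertrand's ₹1,740,000 share passes to Bertrand's issue; Ottilie's ₹1,740,000 share passes to Ottilie's issue; Willa's ₹1,740,000 share passes to Willa's issue.
Bertrand's share (₹1,740,000) is divided into 4 shares of ₹435,000: Kenji, Ruthie, Nkechi, and Gemma each take ₹435,000.
Ottilie's share (₹1,740,000) is divided into 3 shares of ₹580,000: Pieter, Yolanda, and Farrukh each take ₹580,000.
Willa's share (₹1,740,000) is divided into 2 shares of ₹870,000: Xiomara and Noor each take ₹870,000.

Kira: ₹1,740,000; Liora: ₹1,740,000; Kenji: ₹435,000; Ruthie: ₹435,000; Nkechi: ₹435,000; Gemma: ₹435,000; Pieter: ₹580,000; Yolanda: ₹580,000; Farrukh: ₹580,000; Xiomara: ₹870,000; Noor: ₹870,000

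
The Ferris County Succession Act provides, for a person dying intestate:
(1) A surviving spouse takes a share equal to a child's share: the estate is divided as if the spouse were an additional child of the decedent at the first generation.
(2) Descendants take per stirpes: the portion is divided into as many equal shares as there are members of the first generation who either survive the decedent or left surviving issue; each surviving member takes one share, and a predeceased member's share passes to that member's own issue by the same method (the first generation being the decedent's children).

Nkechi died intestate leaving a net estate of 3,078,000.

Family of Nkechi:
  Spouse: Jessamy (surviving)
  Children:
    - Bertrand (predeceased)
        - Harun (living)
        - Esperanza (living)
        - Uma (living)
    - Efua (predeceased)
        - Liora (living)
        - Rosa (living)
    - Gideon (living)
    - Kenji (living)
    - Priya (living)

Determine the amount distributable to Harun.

The spouse counts as an additional share at the children's level, so there are 6 primary shares of 513,000. Jessamy takes one such share (513,000).
The children's combined portion (2,565,000) is divided into 5 shares of 513,000: Gideon, Kenji, and Priya each take 513,000; Bertrand's 513,000 share passes to Bertrand's issue; Efua's 513,000 share passes to Efua's issue.
Bertrand's share (513,000) is divided into 3 shares of 171,000: Harun, Esperanza, and Uma each take 171,000.
Efua's share (513,000) is divided into 2 shares of 256,500: Liora and Rosa each take 256,500.

Harun receives 171,000.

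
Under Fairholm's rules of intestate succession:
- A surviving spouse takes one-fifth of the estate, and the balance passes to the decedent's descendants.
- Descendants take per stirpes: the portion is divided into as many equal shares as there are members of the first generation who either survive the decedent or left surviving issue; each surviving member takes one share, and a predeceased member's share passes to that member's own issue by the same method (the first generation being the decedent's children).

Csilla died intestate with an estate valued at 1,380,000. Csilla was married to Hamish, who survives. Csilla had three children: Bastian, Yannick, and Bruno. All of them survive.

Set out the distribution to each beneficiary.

Hamish: 276,000; Bastian: 368,000; Yannick: 368,000; Bruno: 368,000

Hamish takes one-fifth of 1,380,000 = 276,000. The remaining 1,104,000 passes to the descendants.
The descendants' portion (1,104,000) is divided into 3 shares of 368,000: Bastian, Yannick, and Bruno each take 368,000.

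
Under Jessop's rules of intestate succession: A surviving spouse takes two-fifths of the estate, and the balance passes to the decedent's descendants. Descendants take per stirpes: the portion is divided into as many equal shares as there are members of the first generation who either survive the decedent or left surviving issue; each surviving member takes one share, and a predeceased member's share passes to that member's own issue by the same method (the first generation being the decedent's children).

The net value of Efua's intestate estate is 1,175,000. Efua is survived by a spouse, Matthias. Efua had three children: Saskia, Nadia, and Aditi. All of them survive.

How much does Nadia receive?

Nadia receives 235,000.

Matthias takes two-fifths of 1,175,000 = 470,000. The remaining 705,000 passes to the descendants.
The descendants' portion (705,000) is divided into 3 shares of 235,000: Saskia, Nadia, and Aditi each take 235,000.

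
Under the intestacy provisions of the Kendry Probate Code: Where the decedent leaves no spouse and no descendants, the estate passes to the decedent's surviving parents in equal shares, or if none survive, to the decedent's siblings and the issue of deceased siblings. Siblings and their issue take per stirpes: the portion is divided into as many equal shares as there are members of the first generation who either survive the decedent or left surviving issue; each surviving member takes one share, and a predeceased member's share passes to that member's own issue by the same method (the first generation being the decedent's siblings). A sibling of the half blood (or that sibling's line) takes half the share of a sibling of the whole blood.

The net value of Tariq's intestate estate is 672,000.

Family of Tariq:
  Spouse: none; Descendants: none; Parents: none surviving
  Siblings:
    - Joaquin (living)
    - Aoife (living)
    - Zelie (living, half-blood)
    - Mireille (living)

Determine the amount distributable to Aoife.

The entire 672,000 passes to the siblings and their issue.
Counting each half-blood sibling's line as half a unit, there are 7/2 units in 672,000, so one unit is 192,000. Whole-blood lines (Joaquin, Aoife, and Mireille) take 192,000 each; half-blood lines (Zelie) take 96,000 each.

Aoife receives 192,000.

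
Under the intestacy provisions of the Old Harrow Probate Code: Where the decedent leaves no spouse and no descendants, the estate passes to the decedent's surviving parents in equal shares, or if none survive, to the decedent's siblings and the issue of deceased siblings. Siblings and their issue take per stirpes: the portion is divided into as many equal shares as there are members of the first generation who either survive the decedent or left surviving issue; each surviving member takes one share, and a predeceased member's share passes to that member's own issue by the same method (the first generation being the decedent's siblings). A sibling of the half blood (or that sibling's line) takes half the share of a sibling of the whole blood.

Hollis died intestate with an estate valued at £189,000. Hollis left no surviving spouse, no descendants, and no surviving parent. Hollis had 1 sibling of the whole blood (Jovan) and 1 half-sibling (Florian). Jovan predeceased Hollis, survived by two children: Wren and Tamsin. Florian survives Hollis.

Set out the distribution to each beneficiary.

The entire £189,000 passes to the siblings and their issue.
Counting each half-blood sibling's line as half a unit, there are 3/2 units in £189,000, so one unit is £126,000. Whole-blood lines (Jovan) take £126,000 each; half-blood lines (Florian) take £63,000 each.
Jovan's share (£126,000) is divided into 2 shares of £63,000: Wren and Tamsin each take £63,000.

Florian: £63,000; Wren: £63,000; Tamsin: £63,000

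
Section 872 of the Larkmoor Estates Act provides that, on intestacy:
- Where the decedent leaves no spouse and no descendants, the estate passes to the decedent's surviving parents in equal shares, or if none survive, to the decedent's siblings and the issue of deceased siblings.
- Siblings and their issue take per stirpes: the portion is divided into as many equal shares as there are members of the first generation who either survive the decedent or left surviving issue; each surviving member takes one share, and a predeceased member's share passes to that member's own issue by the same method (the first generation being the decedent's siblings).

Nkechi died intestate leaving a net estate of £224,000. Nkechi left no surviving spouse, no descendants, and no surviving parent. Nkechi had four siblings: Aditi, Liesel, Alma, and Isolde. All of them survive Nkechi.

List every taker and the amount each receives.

Aditi: £56,000; Liesel: £56,000; Alma: £56,000; Isolde: £56,000

The entire £224,000 passes to the siblings and their issue.
That amount (£224,000) is divided into 4 shares of £56,000: Aditi, Liesel, Alma, and Isolde each take £56,000.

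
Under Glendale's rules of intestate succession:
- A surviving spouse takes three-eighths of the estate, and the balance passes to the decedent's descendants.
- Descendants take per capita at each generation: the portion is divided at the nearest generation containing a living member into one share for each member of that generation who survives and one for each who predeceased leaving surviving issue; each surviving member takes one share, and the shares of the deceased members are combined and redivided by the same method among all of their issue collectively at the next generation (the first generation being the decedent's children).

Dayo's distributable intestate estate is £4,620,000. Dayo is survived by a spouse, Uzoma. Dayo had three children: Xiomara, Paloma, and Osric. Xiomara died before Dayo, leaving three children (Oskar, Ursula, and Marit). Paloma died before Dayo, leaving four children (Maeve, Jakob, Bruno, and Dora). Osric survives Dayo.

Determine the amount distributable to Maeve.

Maeve receives £275,000.

Uzoma takes three-eighths of £4,620,000 = £1,732,500. The remaining £2,887,500 passes to the descendants.
The descendants' portion (£2,887,500) is divided at the children's generation into 3 shares of £962,500. Osric takes £962,500. The 2 shares of the deceased (Xiomara and Paloma) are combined into a pool of £1,925,000.
That pool (£1,925,000) is divided at the grandchildren's generation equally among Oskar, Ursula, Marit, Maeve, Jakob, Bruno, and Dora: £275,000 each.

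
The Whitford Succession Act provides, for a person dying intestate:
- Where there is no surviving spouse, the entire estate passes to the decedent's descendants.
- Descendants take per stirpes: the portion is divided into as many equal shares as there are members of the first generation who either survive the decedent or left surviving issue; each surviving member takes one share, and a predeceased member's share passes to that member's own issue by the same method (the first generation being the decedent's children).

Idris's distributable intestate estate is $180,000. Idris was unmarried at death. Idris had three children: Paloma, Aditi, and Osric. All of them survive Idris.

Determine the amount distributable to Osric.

The entire $180,000 passes to the descendants.
That amount ($180,000) is divided into 3 shares of $60,000: Paloma, Aditi, and Osric each take $60,000.

Osric receives $60,000.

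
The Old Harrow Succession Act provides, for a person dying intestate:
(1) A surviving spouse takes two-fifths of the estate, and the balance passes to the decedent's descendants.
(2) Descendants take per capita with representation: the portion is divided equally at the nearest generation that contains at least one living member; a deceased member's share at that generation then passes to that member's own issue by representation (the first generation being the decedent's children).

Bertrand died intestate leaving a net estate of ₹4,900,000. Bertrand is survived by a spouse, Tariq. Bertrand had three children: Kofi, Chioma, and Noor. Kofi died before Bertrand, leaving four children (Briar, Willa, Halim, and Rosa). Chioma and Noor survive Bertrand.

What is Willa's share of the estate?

Willa receives ₹245,000.

Tariq takes two-fifths of ₹4,900,000 = ₹1,960,000. The remaining ₹2,940,000 passes to the descendants.
The descendants' portion (₹2,940,000) is divided into 3 shares of ₹980,000: Chioma and Noor each take ₹980,000; Kofi's ₹980,000 share passes to Kofi's issue.
Kofi's share (₹980,000) is divided into 4 shares of ₹245,000: Briar, Willa, Halim, and Rosa each take ₹245,000.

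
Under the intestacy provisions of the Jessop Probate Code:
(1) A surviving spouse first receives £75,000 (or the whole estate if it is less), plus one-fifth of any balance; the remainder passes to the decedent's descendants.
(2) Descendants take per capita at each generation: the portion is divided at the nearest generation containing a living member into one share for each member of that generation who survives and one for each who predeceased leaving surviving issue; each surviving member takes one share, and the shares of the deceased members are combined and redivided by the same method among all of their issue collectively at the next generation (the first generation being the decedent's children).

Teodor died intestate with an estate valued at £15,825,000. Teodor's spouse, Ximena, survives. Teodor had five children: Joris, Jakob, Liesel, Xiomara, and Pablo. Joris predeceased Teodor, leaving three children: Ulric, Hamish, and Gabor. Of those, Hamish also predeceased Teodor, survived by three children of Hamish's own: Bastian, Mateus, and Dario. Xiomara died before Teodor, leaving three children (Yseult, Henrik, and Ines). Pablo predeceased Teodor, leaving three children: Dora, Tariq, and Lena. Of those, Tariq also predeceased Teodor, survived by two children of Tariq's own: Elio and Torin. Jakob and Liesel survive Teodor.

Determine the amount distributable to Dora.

Dora receives £840,000.

Ximena first takes £75,000, leaving a balance of £15,750,000. Ximena then takes one-fifth of the balance (£3,150,000), for a total of £3,225,000. The remaining £12,600,000 passes to the descendants.
The descendants' portion (£12,600,000) is divided at the children's generation into 5 shares of £2,520,000. Jakob and Liesel each take £2,520,000. The 3 shares of the deceased (Joris, Xiomara, and Pablo) are combined into a pool of £7,560,000.
That pool (£7,560,000) is divided at the grandchildren's generation into 9 shares of £840,000. Ulric, Gabor, Yseult, Henrik, Ines, Dora, and Lena each take £840,000. The 2 shares of the deceased (Hamish and Tariq) are combined into a pool of £1,680,000.
That pool (£1,680,000) is divided at the great-grandchildren's generation equally among Bastian, Mateus, Dario, Elio, and Torin: £336,000 each.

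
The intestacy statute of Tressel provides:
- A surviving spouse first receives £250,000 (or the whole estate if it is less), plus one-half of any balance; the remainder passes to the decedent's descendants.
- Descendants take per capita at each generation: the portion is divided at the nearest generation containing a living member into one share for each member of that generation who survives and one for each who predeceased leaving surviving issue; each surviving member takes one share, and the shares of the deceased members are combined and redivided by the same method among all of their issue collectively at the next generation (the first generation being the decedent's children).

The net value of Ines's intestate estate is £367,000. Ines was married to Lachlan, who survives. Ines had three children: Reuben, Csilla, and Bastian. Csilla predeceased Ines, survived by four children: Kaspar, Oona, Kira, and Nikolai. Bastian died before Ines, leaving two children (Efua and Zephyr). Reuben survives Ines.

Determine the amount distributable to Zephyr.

Zephyr receives £6,500.

Lachlan first takes £250,000, leaving a balance of £117,000. Lachlan then takes one-half of the balance (£58,500), for a total of £308,500. The remaining £58,500 passes to the descendants.
The descendants' portion (£58,500) is divided at the children's generation into 3 shares of £19,500. Reuben takes £19,500. The 2 shares of the deceased (Csilla and Bastian) are combined into a pool of £39,000.
That pool (£39,000) is divided at the grandchildren's generation equally among Kaspar, Oona, Kira, Nikolai, Efua, and Zephyr: £6,500 each.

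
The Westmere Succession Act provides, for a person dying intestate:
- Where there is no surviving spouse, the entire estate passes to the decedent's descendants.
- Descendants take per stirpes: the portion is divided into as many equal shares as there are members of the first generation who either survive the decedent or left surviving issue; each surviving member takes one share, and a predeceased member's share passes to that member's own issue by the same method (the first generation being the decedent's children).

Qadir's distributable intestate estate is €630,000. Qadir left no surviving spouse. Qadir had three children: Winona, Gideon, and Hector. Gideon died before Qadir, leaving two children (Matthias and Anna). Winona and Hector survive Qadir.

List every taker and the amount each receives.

Winona: €210,000; Matthias: €105,000; Anna: €105,000; Hector: €210,000

The entire €630,000 passes to the descendants.
That amount (€630,000) is divided into 3 shares of €210,000: Winona and Hector each take €210,000; Gideon's €210,000 share passes to Gideon's issue.
Gideon's share (€210,000) is divided into 2 shares of €105,000: Matthias and Anna each take €105,000.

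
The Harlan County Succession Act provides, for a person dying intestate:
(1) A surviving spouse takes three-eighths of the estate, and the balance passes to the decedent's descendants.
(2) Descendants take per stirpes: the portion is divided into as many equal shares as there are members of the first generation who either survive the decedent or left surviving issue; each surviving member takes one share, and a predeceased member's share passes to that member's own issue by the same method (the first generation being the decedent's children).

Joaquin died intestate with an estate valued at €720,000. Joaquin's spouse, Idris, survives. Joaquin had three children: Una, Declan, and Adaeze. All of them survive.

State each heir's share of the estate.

Idris takes three-eighths of €720,000 = €270,000. The remaining €450,000 passes to the descendants.
The descendants' portion (€450,000) is divided into 3 shares of €150,000: Una, Declan, and Adaeze each take €150,000.

Idris: €270,000; Una: €150,000; Declan: €150,000; Adaeze: €150,000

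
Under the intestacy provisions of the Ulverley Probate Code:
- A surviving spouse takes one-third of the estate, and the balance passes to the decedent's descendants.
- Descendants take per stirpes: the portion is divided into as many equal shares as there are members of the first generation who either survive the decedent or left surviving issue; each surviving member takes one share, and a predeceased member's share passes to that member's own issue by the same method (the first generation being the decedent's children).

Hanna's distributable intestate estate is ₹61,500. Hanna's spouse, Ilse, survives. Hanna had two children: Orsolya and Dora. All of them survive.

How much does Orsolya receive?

Ilse takes one-third of ₹61,500 = ₹20,500. The remaining ₹41,000 passes to the descendants.
The descendants' portion (₹41,000) is divided into 2 shares of ₹20,500: Orsolya and Dora each take ₹20,500.

Orsolya receives ₹20,500.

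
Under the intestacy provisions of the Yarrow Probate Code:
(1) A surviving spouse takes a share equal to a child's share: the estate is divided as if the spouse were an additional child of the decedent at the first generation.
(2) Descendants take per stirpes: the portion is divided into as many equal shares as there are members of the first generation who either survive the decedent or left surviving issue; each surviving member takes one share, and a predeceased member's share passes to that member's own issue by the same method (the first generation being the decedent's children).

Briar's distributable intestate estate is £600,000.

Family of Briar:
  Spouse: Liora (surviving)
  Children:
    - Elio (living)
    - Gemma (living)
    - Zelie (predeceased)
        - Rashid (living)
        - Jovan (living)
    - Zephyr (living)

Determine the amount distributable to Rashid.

The spouse counts as an additional share at the children's level, so there are 5 primary shares of £120,000. Liora takes one such share (£120,000).
The children's combined portion (£480,000) is divided into 4 shares of £120,000: Elio, Gemma, and Zephyr each take £120,000; Zelie's £120,000 share passes to Zelie's issue.
Zelie's share (£120,000) is divided into 2 shares of £60,000: Rashid and Jovan each take £60,000.

Rashid receives £60,000.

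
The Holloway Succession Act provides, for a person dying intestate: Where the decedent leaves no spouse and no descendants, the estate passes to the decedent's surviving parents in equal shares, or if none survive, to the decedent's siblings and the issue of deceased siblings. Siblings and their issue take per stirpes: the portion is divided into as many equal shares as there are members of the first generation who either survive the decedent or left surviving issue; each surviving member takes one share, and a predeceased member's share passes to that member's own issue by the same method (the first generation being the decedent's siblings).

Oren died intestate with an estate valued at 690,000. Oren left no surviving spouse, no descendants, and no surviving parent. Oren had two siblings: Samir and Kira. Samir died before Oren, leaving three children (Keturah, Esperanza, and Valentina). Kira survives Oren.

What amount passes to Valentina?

Valentina receives 115,000.

The entire 690,000 passes to the siblings and their issue.
That amount (690,000) is divided into 2 shares of 345,000: Kira takes 345,000; Samir's 345,000 share passes to Samir's issue.
Samir's share (345,000) is divided into 3 shares of 115,000: Keturah, Esperanza, and Valentina each take 115,000.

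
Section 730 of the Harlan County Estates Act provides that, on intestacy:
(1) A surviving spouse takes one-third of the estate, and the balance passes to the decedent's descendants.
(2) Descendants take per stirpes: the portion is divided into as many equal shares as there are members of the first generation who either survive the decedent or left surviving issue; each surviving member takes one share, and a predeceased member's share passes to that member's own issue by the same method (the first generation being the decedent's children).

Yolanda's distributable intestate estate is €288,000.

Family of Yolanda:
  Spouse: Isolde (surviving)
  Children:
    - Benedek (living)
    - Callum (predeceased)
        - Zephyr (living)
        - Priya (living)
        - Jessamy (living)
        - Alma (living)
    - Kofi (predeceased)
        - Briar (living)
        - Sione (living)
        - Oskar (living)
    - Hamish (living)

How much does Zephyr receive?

Isolde takes one-third of €288,000 = €96,000. The remaining €192,000 passes to the descendants.
The descendants' portion (€192,000) is divided into 4 shares of €48,000: Benedek and Hamish each take €48,000; Callum's €48,000 share passes to Callum's issue; Kofi's €48,000 share passes to Kofi's issue.
Callum's share (€48,000) is divided into 4 shares of €12,000: Zephyr, Priya, Jessamy, and Alma each take €12,000.
Kofi's share (€48,000) is divided into 3 shares of €16,000: Briar, Sione, and Oskar each take €16,000.

Zephyr receives €12,000.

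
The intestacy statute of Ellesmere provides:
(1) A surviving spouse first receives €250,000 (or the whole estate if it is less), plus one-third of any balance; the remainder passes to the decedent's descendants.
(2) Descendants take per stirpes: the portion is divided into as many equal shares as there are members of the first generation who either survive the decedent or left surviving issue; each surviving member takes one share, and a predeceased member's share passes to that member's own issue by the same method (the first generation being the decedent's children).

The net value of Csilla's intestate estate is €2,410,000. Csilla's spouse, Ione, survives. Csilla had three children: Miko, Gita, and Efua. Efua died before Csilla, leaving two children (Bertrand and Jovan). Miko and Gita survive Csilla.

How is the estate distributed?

Ione: €970,000; Miko: €480,000; Gita: €480,000; Bertrand: €240,000; Jovan: €240,000

Ione first takes €250,000, leaving a balance of €2,160,000. Ione then takes one-third of the balance (€720,000), for a total of €970,000. The remaining €1,440,000 passes to the descendants.
The descendants' portion (€1,440,000) is divided into 3 shares of €480,000: Miko and Gita each take €480,000; Efua's €480,000 share passes to Efua's issue.
Efua's share (€480,000) is divided into 2 shares of €240,000: Bertrand and Jovan each take €240,000.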